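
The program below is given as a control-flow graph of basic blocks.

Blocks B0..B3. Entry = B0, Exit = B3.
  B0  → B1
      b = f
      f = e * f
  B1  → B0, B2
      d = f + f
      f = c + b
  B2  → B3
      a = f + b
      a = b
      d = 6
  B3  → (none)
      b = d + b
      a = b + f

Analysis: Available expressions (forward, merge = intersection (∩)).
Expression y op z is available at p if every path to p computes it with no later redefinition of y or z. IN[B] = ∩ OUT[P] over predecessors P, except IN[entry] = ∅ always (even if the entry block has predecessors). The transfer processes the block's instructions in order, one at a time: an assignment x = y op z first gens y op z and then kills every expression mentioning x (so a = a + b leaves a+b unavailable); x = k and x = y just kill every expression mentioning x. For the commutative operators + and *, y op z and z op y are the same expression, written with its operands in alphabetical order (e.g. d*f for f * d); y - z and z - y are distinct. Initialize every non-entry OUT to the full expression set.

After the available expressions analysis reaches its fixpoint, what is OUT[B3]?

Answer: {b+f}

Derivation:
Per-block solution:
  B0:  IN={}  OUT={}
  B1:  IN={}  OUT={b+c}
  B2:  IN={b+c}  OUT={b+c, b+f}
  B3:  IN={b+c, b+f}  OUT={b+f}

Merge at B3: IN[B3] = OUT[B2] = {b+c, b+f}
Applying B3's transfer function to that IN value gives OUT[B3] (row B3 above).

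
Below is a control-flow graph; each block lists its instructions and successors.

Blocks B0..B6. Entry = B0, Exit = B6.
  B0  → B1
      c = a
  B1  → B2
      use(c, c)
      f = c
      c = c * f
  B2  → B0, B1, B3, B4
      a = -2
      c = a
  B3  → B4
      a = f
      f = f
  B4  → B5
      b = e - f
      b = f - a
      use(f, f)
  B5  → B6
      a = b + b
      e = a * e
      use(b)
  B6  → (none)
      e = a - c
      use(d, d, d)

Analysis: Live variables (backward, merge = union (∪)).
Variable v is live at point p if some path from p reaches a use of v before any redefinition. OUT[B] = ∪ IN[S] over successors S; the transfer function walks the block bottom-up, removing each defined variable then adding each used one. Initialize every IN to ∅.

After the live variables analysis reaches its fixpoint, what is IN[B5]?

Answer: {b, c, d, e}

Working:
Converged values:
  B0:   IN={a, d, e}   OUT={c, d, e}
  B1:   IN={c, d, e}   OUT={d, e, f}
  B2:   IN={d, e, f}   OUT={a, c, d, e, f}
  B3:   IN={c, d, e, f}   OUT={a, c, d, e, f}
  B4:   IN={a, c, d, e, f}   OUT={b, c, d, e}
  B5:   IN={b, c, d, e}   OUT={a, c, d}
  B6:   IN={a, c, d}   OUT={}

Merge at B5: OUT[B5] = IN[B6] = {a, c, d}
Applying B5's transfer function to that OUT value gives IN[B5] (row B5 above).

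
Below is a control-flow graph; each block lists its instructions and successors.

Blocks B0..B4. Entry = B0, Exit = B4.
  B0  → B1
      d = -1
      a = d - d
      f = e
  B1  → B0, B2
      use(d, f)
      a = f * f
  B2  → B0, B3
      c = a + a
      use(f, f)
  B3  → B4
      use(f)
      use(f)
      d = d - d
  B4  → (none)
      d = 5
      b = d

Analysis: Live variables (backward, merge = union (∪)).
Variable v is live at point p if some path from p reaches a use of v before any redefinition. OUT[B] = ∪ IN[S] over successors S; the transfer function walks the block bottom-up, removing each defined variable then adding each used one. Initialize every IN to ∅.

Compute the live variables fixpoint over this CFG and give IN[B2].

Answer: {a, d, e, f}

Working:
Fixpoint table:
  B0:  IN={e}  OUT={d, e, f}
  B1:  IN={d, e, f}  OUT={a, d, e, f}
  B2:  IN={a, d, e, f}  OUT={d, e, f}
  B3:  IN={d, f}  OUT={}
  B4:  IN={}  OUT={}

Merge at B2: OUT[B2] = IN[B0] ⊔ IN[B3] = {d, e, f}
Applying B2's transfer function to that OUT value gives IN[B2] (row B2 above).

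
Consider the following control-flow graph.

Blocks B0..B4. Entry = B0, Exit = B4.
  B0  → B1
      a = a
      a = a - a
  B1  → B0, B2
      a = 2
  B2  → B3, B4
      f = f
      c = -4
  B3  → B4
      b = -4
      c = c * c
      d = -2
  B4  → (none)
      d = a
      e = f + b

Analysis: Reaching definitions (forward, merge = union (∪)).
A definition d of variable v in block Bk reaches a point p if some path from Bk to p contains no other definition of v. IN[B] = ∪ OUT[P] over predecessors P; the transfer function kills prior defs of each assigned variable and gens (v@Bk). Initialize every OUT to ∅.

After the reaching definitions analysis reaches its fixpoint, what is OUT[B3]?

Answer: {a@B1, b@B3, c@B3, d@B3, f@B2}

Derivation:
Converged values:
  B0:   IN={a@B1}   OUT={a@B0}
  B1:   IN={a@B0}   OUT={a@B1}
  B2:   IN={a@B1}   OUT={a@B1, c@B2, f@B2}
  B3:   IN={a@B1, c@B2, f@B2}   OUT={a@B1, b@B3, c@B3, d@B3, f@B2}
  B4:   IN={a@B1, b@B3, c@B2, c@B3, d@B3, f@B2}   OUT={a@B1, b@B3, c@B2, c@B3, d@B4, e@B4, f@B2}

Merge at B3: IN[B3] = OUT[B2] = {a@B1, c@B2, f@B2}
Applying B3's transfer function to that IN value gives OUT[B3] (row B3 above).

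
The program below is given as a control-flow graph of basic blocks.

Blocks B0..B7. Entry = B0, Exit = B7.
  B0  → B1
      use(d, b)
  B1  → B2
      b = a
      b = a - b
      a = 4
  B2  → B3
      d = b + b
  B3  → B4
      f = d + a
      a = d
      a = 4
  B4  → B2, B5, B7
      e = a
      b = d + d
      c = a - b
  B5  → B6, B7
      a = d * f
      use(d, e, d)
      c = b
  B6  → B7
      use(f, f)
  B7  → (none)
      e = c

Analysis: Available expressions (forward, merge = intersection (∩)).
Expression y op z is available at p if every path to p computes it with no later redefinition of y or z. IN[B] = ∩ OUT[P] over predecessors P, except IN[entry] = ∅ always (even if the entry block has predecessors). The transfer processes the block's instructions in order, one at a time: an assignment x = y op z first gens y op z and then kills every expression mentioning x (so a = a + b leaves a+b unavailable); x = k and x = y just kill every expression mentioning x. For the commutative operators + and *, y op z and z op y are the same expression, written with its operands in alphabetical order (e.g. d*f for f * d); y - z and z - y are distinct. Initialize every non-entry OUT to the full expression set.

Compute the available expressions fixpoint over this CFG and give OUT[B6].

Answer: {d*f, d+d}

Derivation:
Fixpoint table:
  B0:  IN={}  OUT={}
  B1:  IN={}  OUT={}
  B2:  IN={}  OUT={b+b}
  B3:  IN={b+b}  OUT={b+b}
  B4:  IN={b+b}  OUT={a-b, d+d}
  B5:  IN={a-b, d+d}  OUT={d*f, d+d}
  B6:  IN={d*f, d+d}  OUT={d*f, d+d}
  B7:  IN={d+d}  OUT={d+d}

Merge at B6: IN[B6] = OUT[B5] = {d*f, d+d}
Applying B6's transfer function to that IN value gives OUT[B6] (row B6 above).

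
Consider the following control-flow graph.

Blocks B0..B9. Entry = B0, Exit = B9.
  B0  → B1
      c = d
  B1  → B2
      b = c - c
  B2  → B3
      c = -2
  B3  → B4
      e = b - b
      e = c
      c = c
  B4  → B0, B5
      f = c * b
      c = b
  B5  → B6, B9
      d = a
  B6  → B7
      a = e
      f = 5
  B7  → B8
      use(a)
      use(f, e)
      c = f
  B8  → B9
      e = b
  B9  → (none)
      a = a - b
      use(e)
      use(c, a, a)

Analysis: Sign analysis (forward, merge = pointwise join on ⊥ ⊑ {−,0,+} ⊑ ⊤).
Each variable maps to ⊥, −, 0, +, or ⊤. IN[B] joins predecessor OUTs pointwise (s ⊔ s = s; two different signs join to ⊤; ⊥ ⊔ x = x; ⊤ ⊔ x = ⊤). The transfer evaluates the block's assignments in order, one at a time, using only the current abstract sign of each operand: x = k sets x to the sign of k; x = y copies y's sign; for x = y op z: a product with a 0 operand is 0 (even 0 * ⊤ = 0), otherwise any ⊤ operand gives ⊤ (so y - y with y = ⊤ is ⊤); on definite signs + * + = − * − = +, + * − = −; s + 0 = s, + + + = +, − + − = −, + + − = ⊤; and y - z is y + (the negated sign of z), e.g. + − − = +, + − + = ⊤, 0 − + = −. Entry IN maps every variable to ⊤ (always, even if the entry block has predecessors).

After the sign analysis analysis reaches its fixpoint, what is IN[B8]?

Answer: {a: -, b: ⊤, c: +, d: ⊤, e: -, f: +}

Working:
Per-block solution:
  B0:  IN=(all ⊤)  OUT=(all ⊤)
  B1:  IN=(all ⊤)  OUT=(all ⊤)
  B2:  IN=(all ⊤)  OUT={c:-; rest ⊤}
  B3:  IN={c:-; rest ⊤}  OUT={c:-, e:-; rest ⊤}
  B4:  IN={c:-, e:-; rest ⊤}  OUT={e:-; rest ⊤}
  B5:  IN={e:-; rest ⊤}  OUT={e:-; rest ⊤}
  B6:  IN={e:-; rest ⊤}  OUT={a:-, e:-, f:+; rest ⊤}
  B7:  IN={a:-, e:-, f:+; rest ⊤}  OUT={a:-, c:+, e:-, f:+; rest ⊤}
  B8:  IN={a:-, c:+, e:-, f:+; rest ⊤}  OUT={a:-, c:+, f:+; rest ⊤}
  B9:  IN=(all ⊤)  OUT=(all ⊤)

Merge at B8: IN[B8] = OUT[B7] = {a: -, b: ⊤, c: +, d: ⊤, e: -, f: +}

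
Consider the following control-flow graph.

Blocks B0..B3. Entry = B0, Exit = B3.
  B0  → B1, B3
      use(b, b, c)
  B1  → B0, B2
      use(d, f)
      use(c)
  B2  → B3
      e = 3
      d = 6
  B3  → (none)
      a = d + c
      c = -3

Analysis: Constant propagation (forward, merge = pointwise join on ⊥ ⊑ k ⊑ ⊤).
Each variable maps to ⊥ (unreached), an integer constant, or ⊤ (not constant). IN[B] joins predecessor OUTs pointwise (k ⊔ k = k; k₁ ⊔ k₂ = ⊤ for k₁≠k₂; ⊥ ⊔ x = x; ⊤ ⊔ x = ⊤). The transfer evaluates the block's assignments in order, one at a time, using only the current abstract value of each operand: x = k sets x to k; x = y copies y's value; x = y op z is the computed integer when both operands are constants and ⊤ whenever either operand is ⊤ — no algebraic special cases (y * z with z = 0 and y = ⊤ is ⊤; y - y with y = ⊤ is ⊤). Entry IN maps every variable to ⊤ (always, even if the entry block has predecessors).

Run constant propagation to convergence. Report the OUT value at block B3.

Converged values:
  B0: | IN=(all ⊤) | OUT=(all ⊤)
  B1: | IN=(all ⊤) | OUT=(all ⊤)
  B2: | IN=(all ⊤) | OUT={d:6, e:3; rest ⊤}
  B3: | IN=(all ⊤) | OUT={c:-3; rest ⊤}

Merge at B3: IN[B3] = OUT[B0] ⊔ OUT[B2] = {a: ⊤, b: ⊤, c: ⊤, d: ⊤, e: ⊤, f: ⊤}
Applying B3's transfer function to that IN value gives OUT[B3] (row B3 above).

Answer: {a: ⊤, b: ⊤, c: -3, d: ⊤, e: ⊤, f: ⊤}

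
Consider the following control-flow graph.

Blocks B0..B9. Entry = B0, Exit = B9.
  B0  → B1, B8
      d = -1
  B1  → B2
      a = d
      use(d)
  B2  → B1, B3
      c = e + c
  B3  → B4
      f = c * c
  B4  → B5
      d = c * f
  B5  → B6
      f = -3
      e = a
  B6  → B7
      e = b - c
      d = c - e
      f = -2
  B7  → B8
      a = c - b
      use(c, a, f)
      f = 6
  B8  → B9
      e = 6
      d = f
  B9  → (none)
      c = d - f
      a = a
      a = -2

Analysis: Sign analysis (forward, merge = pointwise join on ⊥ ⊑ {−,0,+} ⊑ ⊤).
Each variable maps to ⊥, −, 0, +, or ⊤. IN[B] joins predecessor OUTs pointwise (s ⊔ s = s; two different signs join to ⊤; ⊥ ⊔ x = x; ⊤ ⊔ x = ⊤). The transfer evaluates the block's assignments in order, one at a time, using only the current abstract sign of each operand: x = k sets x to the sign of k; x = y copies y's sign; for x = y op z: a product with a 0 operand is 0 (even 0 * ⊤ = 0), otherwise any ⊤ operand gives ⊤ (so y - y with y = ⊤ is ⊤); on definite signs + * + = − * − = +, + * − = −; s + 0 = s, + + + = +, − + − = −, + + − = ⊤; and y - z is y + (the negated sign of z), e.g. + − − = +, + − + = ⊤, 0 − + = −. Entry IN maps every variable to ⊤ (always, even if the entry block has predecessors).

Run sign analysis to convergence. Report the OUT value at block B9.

Answer: {a: -, b: ⊤, c: ⊤, d: ⊤, e: +, f: ⊤}

Derivation:
Per-block solution:
  B0:   IN=(all ⊤)   OUT={d:-; rest ⊤}
  B1:   IN={d:-; rest ⊤}   OUT={a:-, d:-; rest ⊤}
  B2:   IN={a:-, d:-; rest ⊤}   OUT={a:-, d:-; rest ⊤}
  B3:   IN={a:-, d:-; rest ⊤}   OUT={a:-, d:-; rest ⊤}
  B4:   IN={a:-, d:-; rest ⊤}   OUT={a:-; rest ⊤}
  B5:   IN={a:-; rest ⊤}   OUT={a:-, e:-, f:-; rest ⊤}
  B6:   IN={a:-, e:-, f:-; rest ⊤}   OUT={a:-, f:-; rest ⊤}
  B7:   IN={a:-, f:-; rest ⊤}   OUT={f:+; rest ⊤}
  B8:   IN=(all ⊤)   OUT={e:+; rest ⊤}
  B9:   IN={e:+; rest ⊤}   OUT={a:-, e:+; rest ⊤}

Merge at B9: IN[B9] = OUT[B8] = {a: ⊤, b: ⊤, c: ⊤, d: ⊤, e: +, f: ⊤}
Applying B9's transfer function to that IN value gives OUT[B9] (row B9 above).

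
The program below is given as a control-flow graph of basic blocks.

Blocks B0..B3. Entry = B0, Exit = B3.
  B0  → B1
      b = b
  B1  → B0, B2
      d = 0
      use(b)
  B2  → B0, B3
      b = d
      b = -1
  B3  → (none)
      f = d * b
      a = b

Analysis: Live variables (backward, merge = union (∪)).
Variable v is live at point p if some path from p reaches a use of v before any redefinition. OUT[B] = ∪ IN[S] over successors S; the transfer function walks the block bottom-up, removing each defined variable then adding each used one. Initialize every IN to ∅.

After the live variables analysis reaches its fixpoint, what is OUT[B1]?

Per-block solution:
  B0:  IN={b}  OUT={b}
  B1:  IN={b}  OUT={b, d}
  B2:  IN={d}  OUT={b, d}
  B3:  IN={b, d}  OUT={}

Merge at B1: OUT[B1] = IN[B0] ⊔ IN[B2] = {b, d}

Answer: {b, d}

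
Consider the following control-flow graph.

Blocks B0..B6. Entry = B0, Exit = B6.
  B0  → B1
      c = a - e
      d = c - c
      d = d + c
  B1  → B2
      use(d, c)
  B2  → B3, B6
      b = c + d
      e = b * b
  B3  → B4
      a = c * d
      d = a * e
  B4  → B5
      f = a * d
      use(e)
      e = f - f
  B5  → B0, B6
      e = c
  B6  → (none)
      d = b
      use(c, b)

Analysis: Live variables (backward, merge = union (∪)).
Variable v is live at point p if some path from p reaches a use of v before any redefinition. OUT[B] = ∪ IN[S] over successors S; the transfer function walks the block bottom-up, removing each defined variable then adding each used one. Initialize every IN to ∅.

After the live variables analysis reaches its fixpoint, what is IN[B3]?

Converged values:
  B0:  IN={a, e}  OUT={c, d}
  B1:  IN={c, d}  OUT={c, d}
  B2:  IN={c, d}  OUT={b, c, d, e}
  B3:  IN={b, c, d, e}  OUT={a, b, c, d, e}
  B4:  IN={a, b, c, d, e}  OUT={a, b, c}
  B5:  IN={a, b, c}  OUT={a, b, c, e}
  B6:  IN={b, c}  OUT={}

Merge at B3: OUT[B3] = IN[B4] = {a, b, c, d, e}
Applying B3's transfer function to that OUT value gives IN[B3] (row B3 above).

Answer: {b, c, d, e}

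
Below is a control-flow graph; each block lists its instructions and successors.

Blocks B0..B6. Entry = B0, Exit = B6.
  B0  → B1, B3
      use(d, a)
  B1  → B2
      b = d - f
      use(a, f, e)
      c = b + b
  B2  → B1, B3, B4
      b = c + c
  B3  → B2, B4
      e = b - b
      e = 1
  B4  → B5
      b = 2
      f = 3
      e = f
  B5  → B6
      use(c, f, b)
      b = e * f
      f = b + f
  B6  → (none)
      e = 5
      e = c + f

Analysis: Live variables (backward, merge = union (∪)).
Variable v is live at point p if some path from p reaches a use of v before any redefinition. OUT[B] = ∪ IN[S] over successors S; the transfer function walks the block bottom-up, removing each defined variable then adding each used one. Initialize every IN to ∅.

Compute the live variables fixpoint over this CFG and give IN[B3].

Converged values:
  B0: | IN={a, b, c, d, e, f} | OUT={a, b, c, d, e, f}
  B1: | IN={a, d, e, f} | OUT={a, c, d, e, f}
  B2: | IN={a, c, d, e, f} | OUT={a, b, c, d, e, f}
  B3: | IN={a, b, c, d, f} | OUT={a, c, d, e, f}
  B4: | IN={c} | OUT={b, c, e, f}
  B5: | IN={b, c, e, f} | OUT={c, f}
  B6: | IN={c, f} | OUT={}

Merge at B3: OUT[B3] = IN[B2] ⊔ IN[B4] = {a, c, d, e, f}
Applying B3's transfer function to that OUT value gives IN[B3] (row B3 above).

Answer: {a, b, c, d, f}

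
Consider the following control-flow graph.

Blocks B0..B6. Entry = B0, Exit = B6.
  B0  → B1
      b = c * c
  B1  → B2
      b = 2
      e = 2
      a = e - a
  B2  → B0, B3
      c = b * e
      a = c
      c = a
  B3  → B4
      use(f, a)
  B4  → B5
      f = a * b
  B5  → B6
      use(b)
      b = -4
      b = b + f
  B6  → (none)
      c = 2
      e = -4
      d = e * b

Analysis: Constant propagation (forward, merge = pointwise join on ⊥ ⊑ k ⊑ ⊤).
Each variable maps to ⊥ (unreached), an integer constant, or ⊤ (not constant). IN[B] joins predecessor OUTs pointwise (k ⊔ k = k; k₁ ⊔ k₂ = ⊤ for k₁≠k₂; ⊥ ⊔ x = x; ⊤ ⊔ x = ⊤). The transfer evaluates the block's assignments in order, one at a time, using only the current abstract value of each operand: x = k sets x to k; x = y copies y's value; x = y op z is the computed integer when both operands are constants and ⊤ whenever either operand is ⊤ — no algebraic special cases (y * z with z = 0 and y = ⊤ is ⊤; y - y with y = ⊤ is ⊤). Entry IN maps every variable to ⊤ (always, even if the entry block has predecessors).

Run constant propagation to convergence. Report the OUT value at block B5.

Per-block solution:
  B0:   IN=(all ⊤)   OUT=(all ⊤)
  B1:   IN=(all ⊤)   OUT={b:2, e:2; rest ⊤}
  B2:   IN={b:2, e:2; rest ⊤}   OUT={a:4, b:2, c:4, e:2; rest ⊤}
  B3:   IN={a:4, b:2, c:4, e:2; rest ⊤}   OUT={a:4, b:2, c:4, e:2; rest ⊤}
  B4:   IN={a:4, b:2, c:4, e:2; rest ⊤}   OUT={a:4, b:2, c:4, e:2, f:8; rest ⊤}
  B5:   IN={a:4, b:2, c:4, e:2, f:8; rest ⊤}   OUT={a:4, b:4, c:4, e:2, f:8; rest ⊤}
  B6:   IN={a:4, b:4, c:4, e:2, f:8; rest ⊤}   OUT={a:4, b:4, c:2, d:-16, e:-4, f:8; rest ⊤}

Merge at B5: IN[B5] = OUT[B4] = {a: 4, b: 2, c: 4, d: ⊤, e: 2, f: 8}
Applying B5's transfer function to that IN value gives OUT[B5] (row B5 above).

Answer: {a: 4, b: 4, c: 4, d: ⊤, e: 2, f: 8}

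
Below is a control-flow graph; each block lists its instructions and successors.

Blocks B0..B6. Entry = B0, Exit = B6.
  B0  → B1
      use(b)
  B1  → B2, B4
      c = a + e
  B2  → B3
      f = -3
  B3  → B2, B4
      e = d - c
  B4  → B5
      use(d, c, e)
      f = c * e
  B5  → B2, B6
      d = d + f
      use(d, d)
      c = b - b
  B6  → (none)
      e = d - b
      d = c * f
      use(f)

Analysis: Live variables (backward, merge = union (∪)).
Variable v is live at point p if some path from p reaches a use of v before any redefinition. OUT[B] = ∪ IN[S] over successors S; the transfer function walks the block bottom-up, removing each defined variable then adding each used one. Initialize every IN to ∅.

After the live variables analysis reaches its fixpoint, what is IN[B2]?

Converged values:
  B0:   IN={a, b, d, e}   OUT={a, b, d, e}
  B1:   IN={a, b, d, e}   OUT={b, c, d, e}
  B2:   IN={b, c, d}   OUT={b, c, d}
  B3:   IN={b, c, d}   OUT={b, c, d, e}
  B4:   IN={b, c, d, e}   OUT={b, d, f}
  B5:   IN={b, d, f}   OUT={b, c, d, f}
  B6:   IN={b, c, d, f}   OUT={}

Merge at B2: OUT[B2] = IN[B3] = {b, c, d}
Applying B2's transfer function to that OUT value gives IN[B2] (row B2 above).

Answer: {b, c, d}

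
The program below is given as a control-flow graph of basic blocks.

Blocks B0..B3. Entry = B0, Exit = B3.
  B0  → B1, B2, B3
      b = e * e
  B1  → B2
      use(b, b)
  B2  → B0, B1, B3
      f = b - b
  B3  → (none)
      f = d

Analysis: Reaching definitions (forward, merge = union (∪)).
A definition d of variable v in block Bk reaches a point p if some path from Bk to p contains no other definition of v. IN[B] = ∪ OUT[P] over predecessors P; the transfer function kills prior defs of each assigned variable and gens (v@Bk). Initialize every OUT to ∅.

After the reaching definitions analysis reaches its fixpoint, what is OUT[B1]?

Answer: {b@B0, f@B2}

Derivation:
Converged values:
  B0: | IN={b@B0, f@B2} | OUT={b@B0, f@B2}
  B1: | IN={b@B0, f@B2} | OUT={b@B0, f@B2}
  B2: | IN={b@B0, f@B2} | OUT={b@B0, f@B2}
  B3: | IN={b@B0, f@B2} | OUT={b@B0, f@B3}

Merge at B1: IN[B1] = OUT[B0] ⊔ OUT[B2] = {b@B0, f@B2}
Applying B1's transfer function to that IN value gives OUT[B1] (row B1 above).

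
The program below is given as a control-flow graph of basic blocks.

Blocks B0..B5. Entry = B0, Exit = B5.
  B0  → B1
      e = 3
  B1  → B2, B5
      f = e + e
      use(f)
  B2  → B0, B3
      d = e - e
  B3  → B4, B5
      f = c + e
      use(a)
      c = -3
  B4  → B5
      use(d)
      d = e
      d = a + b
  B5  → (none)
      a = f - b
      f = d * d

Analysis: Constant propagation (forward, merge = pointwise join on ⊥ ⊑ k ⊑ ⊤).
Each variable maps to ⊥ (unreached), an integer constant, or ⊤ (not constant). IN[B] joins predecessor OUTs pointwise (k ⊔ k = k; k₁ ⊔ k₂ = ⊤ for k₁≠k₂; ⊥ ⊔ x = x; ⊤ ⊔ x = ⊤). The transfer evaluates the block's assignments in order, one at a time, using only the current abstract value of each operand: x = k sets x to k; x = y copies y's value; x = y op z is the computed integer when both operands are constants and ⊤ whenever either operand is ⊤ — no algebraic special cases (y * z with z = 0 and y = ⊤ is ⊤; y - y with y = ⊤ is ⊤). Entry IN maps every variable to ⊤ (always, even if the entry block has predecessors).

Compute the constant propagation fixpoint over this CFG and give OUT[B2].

Converged values:
  B0:   IN=(all ⊤)   OUT={e:3; rest ⊤}
  B1:   IN={e:3; rest ⊤}   OUT={e:3, f:6; rest ⊤}
  B2:   IN={e:3, f:6; rest ⊤}   OUT={d:0, e:3, f:6; rest ⊤}
  B3:   IN={d:0, e:3, f:6; rest ⊤}   OUT={c:-3, d:0, e:3; rest ⊤}
  B4:   IN={c:-3, d:0, e:3; rest ⊤}   OUT={c:-3, e:3; rest ⊤}
  B5:   IN={e:3; rest ⊤}   OUT={e:3; rest ⊤}

Merge at B2: IN[B2] = OUT[B1] = {a: ⊤, b: ⊤, c: ⊤, d: ⊤, e: 3, f: 6}
Applying B2's transfer function to that IN value gives OUT[B2] (row B2 above).

Answer: {a: ⊤, b: ⊤, c: ⊤, d: 0, e: 3, f: 6}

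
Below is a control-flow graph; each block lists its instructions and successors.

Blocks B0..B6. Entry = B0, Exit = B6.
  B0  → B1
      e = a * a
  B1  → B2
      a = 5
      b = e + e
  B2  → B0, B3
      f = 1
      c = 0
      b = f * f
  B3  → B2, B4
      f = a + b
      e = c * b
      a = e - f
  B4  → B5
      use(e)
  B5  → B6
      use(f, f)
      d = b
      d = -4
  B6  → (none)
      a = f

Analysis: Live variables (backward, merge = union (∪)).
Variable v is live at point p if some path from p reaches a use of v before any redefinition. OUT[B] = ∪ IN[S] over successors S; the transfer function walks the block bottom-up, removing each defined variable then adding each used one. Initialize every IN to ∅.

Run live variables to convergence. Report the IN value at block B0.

Answer: {a}

Derivation:
Converged values:
  B0:  IN={a}  OUT={e}
  B1:  IN={e}  OUT={a}
  B2:  IN={a}  OUT={a, b, c}
  B3:  IN={a, b, c}  OUT={a, b, e, f}
  B4:  IN={b, e, f}  OUT={b, f}
  B5:  IN={b, f}  OUT={f}
  B6:  IN={f}  OUT={}

Merge at B0: OUT[B0] = IN[B1] = {e}
Applying B0's transfer function to that OUT value gives IN[B0] (row B0 above).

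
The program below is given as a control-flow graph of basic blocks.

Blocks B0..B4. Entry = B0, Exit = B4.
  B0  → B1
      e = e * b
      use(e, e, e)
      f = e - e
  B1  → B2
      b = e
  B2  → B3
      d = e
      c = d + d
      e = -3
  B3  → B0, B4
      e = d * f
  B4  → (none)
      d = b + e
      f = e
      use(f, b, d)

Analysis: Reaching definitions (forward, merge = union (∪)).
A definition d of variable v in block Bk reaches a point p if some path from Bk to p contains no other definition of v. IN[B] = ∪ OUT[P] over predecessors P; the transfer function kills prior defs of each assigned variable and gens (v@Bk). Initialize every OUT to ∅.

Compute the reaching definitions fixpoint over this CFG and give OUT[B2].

Answer: {b@B1, c@B2, d@B2, e@B2, f@B0}

Working:
Fixpoint table:
  B0: | IN={b@B1, c@B2, d@B2, e@B3, f@B0} | OUT={b@B1, c@B2, d@B2, e@B0, f@B0}
  B1: | IN={b@B1, c@B2, d@B2, e@B0, f@B0} | OUT={b@B1, c@B2, d@B2, e@B0, f@B0}
  B2: | IN={b@B1, c@B2, d@B2, e@B0, f@B0} | OUT={b@B1, c@B2, d@B2, e@B2, f@B0}
  B3: | IN={b@B1, c@B2, d@B2, e@B2, f@B0} | OUT={b@B1, c@B2, d@B2, e@B3, f@B0}
  B4: | IN={b@B1, c@B2, d@B2, e@B3, f@B0} | OUT={b@B1, c@B2, d@B4, e@B3, f@B4}

Merge at B2: IN[B2] = OUT[B1] = {b@B1, c@B2, d@B2, e@B0, f@B0}
Applying B2's transfer function to that IN value gives OUT[B2] (row B2 above).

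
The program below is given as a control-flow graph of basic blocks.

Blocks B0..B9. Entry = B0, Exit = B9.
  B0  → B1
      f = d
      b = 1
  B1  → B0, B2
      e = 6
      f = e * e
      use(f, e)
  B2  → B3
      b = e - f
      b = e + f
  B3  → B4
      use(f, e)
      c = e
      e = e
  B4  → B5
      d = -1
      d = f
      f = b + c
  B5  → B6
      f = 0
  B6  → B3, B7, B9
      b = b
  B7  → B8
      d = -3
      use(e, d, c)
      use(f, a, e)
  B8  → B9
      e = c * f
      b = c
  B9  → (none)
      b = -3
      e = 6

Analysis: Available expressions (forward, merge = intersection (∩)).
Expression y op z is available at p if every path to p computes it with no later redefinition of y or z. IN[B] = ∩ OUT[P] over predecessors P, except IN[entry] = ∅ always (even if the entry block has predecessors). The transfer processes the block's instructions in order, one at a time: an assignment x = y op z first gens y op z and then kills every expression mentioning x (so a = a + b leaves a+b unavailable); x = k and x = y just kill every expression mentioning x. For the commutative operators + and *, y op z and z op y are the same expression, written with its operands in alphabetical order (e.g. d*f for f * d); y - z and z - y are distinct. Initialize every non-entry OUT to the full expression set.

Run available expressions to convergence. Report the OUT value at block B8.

Fixpoint table:
  B0:   IN={}   OUT={}
  B1:   IN={}   OUT={e*e}
  B2:   IN={e*e}   OUT={e*e, e+f, e-f}
  B3:   IN={}   OUT={}
  B4:   IN={}   OUT={b+c}
  B5:   IN={b+c}   OUT={b+c}
  B6:   IN={b+c}   OUT={}
  B7:   IN={}   OUT={}
  B8:   IN={}   OUT={c*f}
  B9:   IN={}   OUT={}

Merge at B8: IN[B8] = OUT[B7] = {}
Applying B8's transfer function to that IN value gives OUT[B8] (row B8 above).

Answer: {c*f}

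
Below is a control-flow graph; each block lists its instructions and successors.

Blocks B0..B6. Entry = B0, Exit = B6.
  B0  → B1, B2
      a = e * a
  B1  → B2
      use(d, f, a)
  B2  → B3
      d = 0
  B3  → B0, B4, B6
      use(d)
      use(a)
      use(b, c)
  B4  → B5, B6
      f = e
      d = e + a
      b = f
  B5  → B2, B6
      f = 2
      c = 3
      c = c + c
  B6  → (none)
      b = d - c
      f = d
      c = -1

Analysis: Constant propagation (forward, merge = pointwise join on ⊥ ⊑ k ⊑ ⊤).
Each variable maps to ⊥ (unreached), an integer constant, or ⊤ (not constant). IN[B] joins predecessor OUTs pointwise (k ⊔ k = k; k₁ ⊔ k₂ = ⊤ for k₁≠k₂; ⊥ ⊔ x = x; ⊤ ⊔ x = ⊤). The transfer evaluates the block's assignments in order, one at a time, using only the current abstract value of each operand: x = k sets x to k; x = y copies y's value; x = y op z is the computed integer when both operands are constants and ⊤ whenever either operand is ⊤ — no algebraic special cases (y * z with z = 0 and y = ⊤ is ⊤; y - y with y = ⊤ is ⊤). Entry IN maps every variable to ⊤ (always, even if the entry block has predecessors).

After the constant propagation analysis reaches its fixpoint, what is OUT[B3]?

Answer: {a: ⊤, b: ⊤, c: ⊤, d: 0, e: ⊤, f: ⊤}

Working:
Fixpoint table:
  B0:  IN=(all ⊤)  OUT=(all ⊤)
  B1:  IN=(all ⊤)  OUT=(all ⊤)
  B2:  IN=(all ⊤)  OUT={d:0; rest ⊤}
  B3:  IN={d:0; rest ⊤}  OUT={d:0; rest ⊤}
  B4:  IN={d:0; rest ⊤}  OUT=(all ⊤)
  B5:  IN=(all ⊤)  OUT={c:6, f:2; rest ⊤}
  B6:  IN=(all ⊤)  OUT={c:-1; rest ⊤}

Merge at B3: IN[B3] = OUT[B2] = {a: ⊤, b: ⊤, c: ⊤, d: 0, e: ⊤, f: ⊤}
Applying B3's transfer function to that IN value gives OUT[B3] (row B3 above).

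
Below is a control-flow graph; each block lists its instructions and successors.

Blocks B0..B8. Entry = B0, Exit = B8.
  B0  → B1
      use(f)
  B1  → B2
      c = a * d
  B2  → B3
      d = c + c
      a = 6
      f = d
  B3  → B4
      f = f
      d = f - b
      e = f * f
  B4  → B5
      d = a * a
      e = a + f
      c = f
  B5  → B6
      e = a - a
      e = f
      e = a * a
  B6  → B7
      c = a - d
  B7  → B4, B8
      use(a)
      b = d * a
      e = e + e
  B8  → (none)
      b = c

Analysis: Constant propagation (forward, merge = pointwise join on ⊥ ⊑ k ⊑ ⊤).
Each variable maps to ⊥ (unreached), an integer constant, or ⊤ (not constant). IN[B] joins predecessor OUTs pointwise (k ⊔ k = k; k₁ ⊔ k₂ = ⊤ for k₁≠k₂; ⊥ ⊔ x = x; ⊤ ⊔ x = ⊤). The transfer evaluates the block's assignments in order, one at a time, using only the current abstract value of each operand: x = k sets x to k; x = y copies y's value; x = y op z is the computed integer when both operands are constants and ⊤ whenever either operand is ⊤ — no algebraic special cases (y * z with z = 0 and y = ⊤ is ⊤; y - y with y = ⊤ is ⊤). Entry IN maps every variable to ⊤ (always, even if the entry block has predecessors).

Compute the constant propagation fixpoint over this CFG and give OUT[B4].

Answer: {a: 6, b: ⊤, c: ⊤, d: 36, e: ⊤, f: ⊤}

Trace:
Per-block solution:
  B0: | IN=(all ⊤) | OUT=(all ⊤)
  B1: | IN=(all ⊤) | OUT=(all ⊤)
  B2: | IN=(all ⊤) | OUT={a:6; rest ⊤}
  B3: | IN={a:6; rest ⊤} | OUT={a:6; rest ⊤}
  B4: | IN={a:6; rest ⊤} | OUT={a:6, d:36; rest ⊤}
  B5: | IN={a:6, d:36; rest ⊤} | OUT={a:6, d:36, e:36; rest ⊤}
  B6: | IN={a:6, d:36, e:36; rest ⊤} | OUT={a:6, c:-30, d:36, e:36; rest ⊤}
  B7: | IN={a:6, c:-30, d:36, e:36; rest ⊤} | OUT={a:6, b:216, c:-30, d:36, e:72; rest ⊤}
  B8: | IN={a:6, b:216, c:-30, d:36, e:72; rest ⊤} | OUT={a:6, b:-30, c:-30, d:36, e:72; rest ⊤}

Merge at B4: IN[B4] = OUT[B3] ⊔ OUT[B7] = {a: 6, b: ⊤, c: ⊤, d: ⊤, e: ⊤, f: ⊤}
Applying B4's transfer function to that IN value gives OUT[B4] (row B4 above).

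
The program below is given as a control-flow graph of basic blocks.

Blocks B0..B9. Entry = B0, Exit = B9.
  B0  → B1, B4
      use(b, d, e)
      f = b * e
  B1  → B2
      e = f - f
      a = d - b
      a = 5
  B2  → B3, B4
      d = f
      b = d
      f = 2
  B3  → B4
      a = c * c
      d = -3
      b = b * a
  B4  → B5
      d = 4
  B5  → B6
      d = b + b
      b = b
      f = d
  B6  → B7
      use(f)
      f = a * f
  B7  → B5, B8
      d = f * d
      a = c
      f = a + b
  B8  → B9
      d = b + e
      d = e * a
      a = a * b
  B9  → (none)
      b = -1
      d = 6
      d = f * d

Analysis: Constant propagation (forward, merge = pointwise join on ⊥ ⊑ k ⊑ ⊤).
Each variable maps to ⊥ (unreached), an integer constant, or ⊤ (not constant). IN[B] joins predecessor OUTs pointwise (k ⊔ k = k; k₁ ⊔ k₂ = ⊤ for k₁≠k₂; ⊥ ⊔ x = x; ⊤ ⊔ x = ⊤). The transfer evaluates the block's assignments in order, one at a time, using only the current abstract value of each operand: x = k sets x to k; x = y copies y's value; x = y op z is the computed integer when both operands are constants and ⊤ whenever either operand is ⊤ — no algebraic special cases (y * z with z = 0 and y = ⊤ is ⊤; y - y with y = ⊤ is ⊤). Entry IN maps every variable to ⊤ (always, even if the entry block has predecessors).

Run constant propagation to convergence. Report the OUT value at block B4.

Answer: {a: ⊤, b: ⊤, c: ⊤, d: 4, e: ⊤, f: ⊤}

Working:
Converged values:
  B0: | IN=(all ⊤) | OUT=(all ⊤)
  B1: | IN=(all ⊤) | OUT={a:5; rest ⊤}
  B2: | IN={a:5; rest ⊤} | OUT={a:5, f:2; rest ⊤}
  B3: | IN={a:5, f:2; rest ⊤} | OUT={d:-3, f:2; rest ⊤}
  B4: | IN=(all ⊤) | OUT={d:4; rest ⊤}
  B5: | IN=(all ⊤) | OUT=(all ⊤)
  B6: | IN=(all ⊤) | OUT=(all ⊤)
  B7: | IN=(all ⊤) | OUT=(all ⊤)
  B8: | IN=(all ⊤) | OUT=(all ⊤)
  B9: | IN=(all ⊤) | OUT={b:-1; rest ⊤}

Merge at B4: IN[B4] = OUT[B0] ⊔ OUT[B2] ⊔ OUT[B3] = {a: ⊤, b: ⊤, c: ⊤, d: ⊤, e: ⊤, f: ⊤}
Applying B4's transfer function to that IN value gives OUT[B4] (row B4 above).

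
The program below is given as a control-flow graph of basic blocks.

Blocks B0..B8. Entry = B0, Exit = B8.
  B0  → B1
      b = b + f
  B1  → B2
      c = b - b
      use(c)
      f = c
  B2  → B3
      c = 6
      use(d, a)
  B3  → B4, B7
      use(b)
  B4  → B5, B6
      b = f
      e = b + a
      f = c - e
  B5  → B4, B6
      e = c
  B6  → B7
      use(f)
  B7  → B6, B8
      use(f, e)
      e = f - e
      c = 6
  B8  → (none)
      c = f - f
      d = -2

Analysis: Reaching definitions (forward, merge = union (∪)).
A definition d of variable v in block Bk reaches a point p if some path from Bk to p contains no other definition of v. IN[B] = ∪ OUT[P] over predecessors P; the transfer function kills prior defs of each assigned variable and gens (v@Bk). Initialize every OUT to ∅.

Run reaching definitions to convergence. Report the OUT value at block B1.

Answer: {b@B0, c@B1, f@B1}

Trace:
Converged values:
  B0: | IN={} | OUT={b@B0}
  B1: | IN={b@B0} | OUT={b@B0, c@B1, f@B1}
  B2: | IN={b@B0, c@B1, f@B1} | OUT={b@B0, c@B2, f@B1}
  B3: | IN={b@B0, c@B2, f@B1} | OUT={b@B0, c@B2, f@B1}
  B4: | IN={b@B0, b@B4, c@B2, e@B5, f@B1, f@B4} | OUT={b@B4, c@B2, e@B4, f@B4}
  B5: | IN={b@B4, c@B2, e@B4, f@B4} | OUT={b@B4, c@B2, e@B5, f@B4}
  B6: | IN={b@B0, b@B4, c@B2, c@B7, e@B4, e@B5, e@B7, f@B1, f@B4} | OUT={b@B0, b@B4, c@B2, c@B7, e@B4, e@B5, e@B7, f@B1, f@B4}
  B7: | IN={b@B0, b@B4, c@B2, c@B7, e@B4, e@B5, e@B7, f@B1, f@B4} | OUT={b@B0, b@B4, c@B7, e@B7, f@B1, f@B4}
  B8: | IN={b@B0, b@B4, c@B7, e@B7, f@B1, f@B4} | OUT={b@B0, b@B4, c@B8, d@B8, e@B7, f@B1, f@B4}

Merge at B1: IN[B1] = OUT[B0] = {b@B0}
Applying B1's transfer function to that IN value gives OUT[B1] (row B1 above).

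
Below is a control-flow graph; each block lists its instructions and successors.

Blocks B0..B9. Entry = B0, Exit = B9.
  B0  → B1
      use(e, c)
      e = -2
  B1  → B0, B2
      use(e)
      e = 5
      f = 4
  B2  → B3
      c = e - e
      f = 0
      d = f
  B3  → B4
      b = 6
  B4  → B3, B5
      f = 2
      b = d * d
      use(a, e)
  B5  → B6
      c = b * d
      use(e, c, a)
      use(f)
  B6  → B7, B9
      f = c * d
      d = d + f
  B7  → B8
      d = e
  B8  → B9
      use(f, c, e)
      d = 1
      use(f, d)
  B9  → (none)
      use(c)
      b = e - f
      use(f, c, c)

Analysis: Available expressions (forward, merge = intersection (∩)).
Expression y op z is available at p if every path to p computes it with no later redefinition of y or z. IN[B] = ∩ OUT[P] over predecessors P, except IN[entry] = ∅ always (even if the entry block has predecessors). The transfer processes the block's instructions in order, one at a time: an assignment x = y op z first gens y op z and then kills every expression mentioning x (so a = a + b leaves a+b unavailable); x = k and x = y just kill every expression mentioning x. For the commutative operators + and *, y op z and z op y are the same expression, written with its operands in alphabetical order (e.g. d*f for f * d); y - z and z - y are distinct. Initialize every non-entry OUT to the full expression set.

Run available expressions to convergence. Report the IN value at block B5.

Answer: {d*d, e-e}

Trace:
Converged values:
  B0:   IN={}   OUT={}
  B1:   IN={}   OUT={}
  B2:   IN={}   OUT={e-e}
  B3:   IN={e-e}   OUT={e-e}
  B4:   IN={e-e}   OUT={d*d, e-e}
  B5:   IN={d*d, e-e}   OUT={b*d, d*d, e-e}
  B6:   IN={b*d, d*d, e-e}   OUT={e-e}
  B7:   IN={e-e}   OUT={e-e}
  B8:   IN={e-e}   OUT={e-e}
  B9:   IN={e-e}   OUT={e-e, e-f}

Merge at B5: IN[B5] = OUT[B4] = {d*d, e-e}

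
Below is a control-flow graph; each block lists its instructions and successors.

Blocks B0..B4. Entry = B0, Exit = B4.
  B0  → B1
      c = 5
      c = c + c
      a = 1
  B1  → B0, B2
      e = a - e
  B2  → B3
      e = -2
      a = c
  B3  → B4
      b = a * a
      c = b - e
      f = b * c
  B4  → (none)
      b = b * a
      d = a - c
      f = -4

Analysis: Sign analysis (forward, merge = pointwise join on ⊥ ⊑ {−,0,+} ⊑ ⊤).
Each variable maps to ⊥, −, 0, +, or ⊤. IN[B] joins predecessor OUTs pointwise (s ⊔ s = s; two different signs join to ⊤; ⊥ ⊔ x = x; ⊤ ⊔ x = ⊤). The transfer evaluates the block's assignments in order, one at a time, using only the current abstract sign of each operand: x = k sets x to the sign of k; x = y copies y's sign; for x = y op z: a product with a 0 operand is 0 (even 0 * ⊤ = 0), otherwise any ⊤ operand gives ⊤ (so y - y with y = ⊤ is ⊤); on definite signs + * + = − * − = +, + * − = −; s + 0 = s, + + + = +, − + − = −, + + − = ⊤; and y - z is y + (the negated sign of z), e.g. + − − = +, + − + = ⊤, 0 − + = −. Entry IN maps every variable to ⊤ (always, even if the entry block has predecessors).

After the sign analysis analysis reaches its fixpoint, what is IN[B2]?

Answer: {a: +, b: ⊤, c: +, d: ⊤, e: ⊤, f: ⊤}

Working:
Converged values:
  B0:   IN=(all ⊤)   OUT={a:+, c:+; rest ⊤}
  B1:   IN={a:+, c:+; rest ⊤}   OUT={a:+, c:+; rest ⊤}
  B2:   IN={a:+, c:+; rest ⊤}   OUT={a:+, c:+, e:-; rest ⊤}
  B3:   IN={a:+, c:+, e:-; rest ⊤}   OUT={a:+, b:+, c:+, e:-, f:+; rest ⊤}
  B4:   IN={a:+, b:+, c:+, e:-, f:+; rest ⊤}   OUT={a:+, b:+, c:+, e:-, f:-; rest ⊤}

Merge at B2: IN[B2] = OUT[B1] = {a: +, b: ⊤, c: +, d: ⊤, e: ⊤, f: ⊤}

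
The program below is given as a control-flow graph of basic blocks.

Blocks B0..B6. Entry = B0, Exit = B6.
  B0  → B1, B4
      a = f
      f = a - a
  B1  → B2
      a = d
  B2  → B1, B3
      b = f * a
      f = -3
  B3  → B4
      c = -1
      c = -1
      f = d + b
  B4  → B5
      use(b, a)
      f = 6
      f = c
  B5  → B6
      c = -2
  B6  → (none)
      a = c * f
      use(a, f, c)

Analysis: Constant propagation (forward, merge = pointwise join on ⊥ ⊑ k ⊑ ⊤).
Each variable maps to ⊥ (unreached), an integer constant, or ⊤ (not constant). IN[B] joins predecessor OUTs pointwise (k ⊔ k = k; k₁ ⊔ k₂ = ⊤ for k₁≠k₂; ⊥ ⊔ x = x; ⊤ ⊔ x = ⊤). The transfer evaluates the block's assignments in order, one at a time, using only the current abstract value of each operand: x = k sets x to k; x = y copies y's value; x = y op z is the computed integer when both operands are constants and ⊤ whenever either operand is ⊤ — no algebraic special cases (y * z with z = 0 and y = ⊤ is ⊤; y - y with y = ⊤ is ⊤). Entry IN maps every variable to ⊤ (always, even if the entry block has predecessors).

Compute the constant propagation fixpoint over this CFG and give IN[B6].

Fixpoint table:
  B0: | IN=(all ⊤) | OUT=(all ⊤)
  B1: | IN=(all ⊤) | OUT=(all ⊤)
  B2: | IN=(all ⊤) | OUT={f:-3; rest ⊤}
  B3: | IN={f:-3; rest ⊤} | OUT={c:-1; rest ⊤}
  B4: | IN=(all ⊤) | OUT=(all ⊤)
  B5: | IN=(all ⊤) | OUT={c:-2; rest ⊤}
  B6: | IN={c:-2; rest ⊤} | OUT={c:-2; rest ⊤}

Merge at B6: IN[B6] = OUT[B5] = {a: ⊤, b: ⊤, c: -2, d: ⊤, e: ⊤, f: ⊤}

Answer: {a: ⊤, b: ⊤, c: -2, d: ⊤, e: ⊤, f: ⊤}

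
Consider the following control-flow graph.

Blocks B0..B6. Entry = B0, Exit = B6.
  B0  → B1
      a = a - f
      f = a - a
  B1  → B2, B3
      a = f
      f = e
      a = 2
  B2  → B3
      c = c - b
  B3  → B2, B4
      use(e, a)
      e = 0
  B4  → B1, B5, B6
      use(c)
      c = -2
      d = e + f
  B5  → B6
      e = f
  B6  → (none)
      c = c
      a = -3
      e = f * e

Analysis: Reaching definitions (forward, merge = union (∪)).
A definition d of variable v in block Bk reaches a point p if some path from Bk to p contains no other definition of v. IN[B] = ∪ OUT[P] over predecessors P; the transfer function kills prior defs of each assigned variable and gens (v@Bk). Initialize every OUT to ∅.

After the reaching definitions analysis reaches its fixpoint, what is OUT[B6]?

Per-block solution:
  B0:  IN={}  OUT={a@B0, f@B0}
  B1:  IN={a@B0, a@B1, c@B4, d@B4, e@B3, f@B0, f@B1}  OUT={a@B1, c@B4, d@B4, e@B3, f@B1}
  B2:  IN={a@B1, c@B2, c@B4, d@B4, e@B3, f@B1}  OUT={a@B1, c@B2, d@B4, e@B3, f@B1}
  B3:  IN={a@B1, c@B2, c@B4, d@B4, e@B3, f@B1}  OUT={a@B1, c@B2, c@B4, d@B4, e@B3, f@B1}
  B4:  IN={a@B1, c@B2, c@B4, d@B4, e@B3, f@B1}  OUT={a@B1, c@B4, d@B4, e@B3, f@B1}
  B5:  IN={a@B1, c@B4, d@B4, e@B3, f@B1}  OUT={a@B1, c@B4, d@B4, e@B5, f@B1}
  B6:  IN={a@B1, c@B4, d@B4, e@B3, e@B5, f@B1}  OUT={a@B6, c@B6, d@B4, e@B6, f@B1}

Merge at B6: IN[B6] = OUT[B4] ⊔ OUT[B5] = {a@B1, c@B4, d@B4, e@B3, e@B5, f@B1}
Applying B6's transfer function to that IN value gives OUT[B6] (row B6 above).

Answer: {a@B6, c@B6, d@B4, e@B6, f@B1}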